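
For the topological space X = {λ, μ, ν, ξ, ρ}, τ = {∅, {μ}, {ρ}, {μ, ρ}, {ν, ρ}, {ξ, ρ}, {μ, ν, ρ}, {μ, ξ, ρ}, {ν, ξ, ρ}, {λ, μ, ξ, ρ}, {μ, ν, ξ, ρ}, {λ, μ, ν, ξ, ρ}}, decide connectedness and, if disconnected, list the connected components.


(X, τ) is connected.

Find clopen sets (U ∈ τ with X ∖ U ∈ τ):
  U = ∅, X ∖ U = {λ, μ, ν, ξ, ρ} — both open, so U is clopen.
  U = {λ, μ, ν, ξ, ρ}, X ∖ U = ∅ — both open, so U is clopen.
Only trivial clopens (∅ and X) exist, so (X, τ) is connected.
Compute connected components by grouping points that agree on all clopens:
  component: {λ, μ, ν, ξ, ρ}


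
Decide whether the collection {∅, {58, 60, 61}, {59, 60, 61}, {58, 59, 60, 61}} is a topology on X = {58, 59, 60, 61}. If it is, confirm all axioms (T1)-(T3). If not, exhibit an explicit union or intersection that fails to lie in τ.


τ is NOT a topology on X.

Axiom (T1): ∅ ∈ τ? Yes; X ∈ τ? Yes.
Axiom (T2/T3): check pairwise unions and intersections of members of τ.
Counterexample for (T3): {58, 60, 61} ∩ {59, 60, 61} = {60, 61} ∉ τ. Therefore τ is NOT a topology.


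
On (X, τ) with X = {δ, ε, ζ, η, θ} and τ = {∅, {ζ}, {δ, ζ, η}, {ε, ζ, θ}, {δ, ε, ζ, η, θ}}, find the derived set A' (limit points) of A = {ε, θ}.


A' = {ε, θ}

For each x ∈ X, list the open sets U ∈ τ with x ∈ U, then check whether U ∩ (A ∖ {x}) ≠ ∅ for every such U.
  x = δ: open {δ, ζ, η} ∋ x has {δ, ζ, η} ∩ (A ∖ {δ}) = ∅, so x is NOT a limit point.
  x = ε: opens ∋ x are {ε, ζ, θ}, {δ, ε, ζ, η, θ}; each meets A ∖ {ε}, so x IS a limit point.
  x = ζ: open {ζ} ∋ x has {ζ} ∩ (A ∖ {ζ}) = ∅, so x is NOT a limit point.
  x = η: open {δ, ζ, η} ∋ x has {δ, ζ, η} ∩ (A ∖ {η}) = ∅, so x is NOT a limit point.
  x = θ: opens ∋ x are {ε, ζ, θ}, {δ, ε, ζ, η, θ}; each meets A ∖ {θ}, so x IS a limit point.
Collecting: A' = {ε, θ}.


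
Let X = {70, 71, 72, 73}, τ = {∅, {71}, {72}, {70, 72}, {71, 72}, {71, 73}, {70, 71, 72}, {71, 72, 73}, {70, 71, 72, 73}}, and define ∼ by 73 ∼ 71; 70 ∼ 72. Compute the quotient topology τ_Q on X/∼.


X/∼ = {[70=72], [71=73]}; |τ_Q| = 4.

Equivalence classes: [70=72], [71=73].
Quotient map π: X → X/∼ sends 70 ↦ [70=72], 71 ↦ [71=73], 72 ↦ [70=72], 73 ↦ [71=73].
For each subset V ⊆ X/∼, compute π^{-1}(V) ⊆ X and check whether π^{-1}(V) ∈ τ. V is open in τ_Q iff π^{-1}(V) ∈ τ.
  V = {}: π^{-1}(V) = ∅ ∈ τ ✓.
  V = {[70=72]}: π^{-1}(V) = {70, 72} ∈ τ ✓.
  V = {[71=73]}: π^{-1}(V) = {71, 73} ∈ τ ✓.
  V = {[70=72], [71=73]}: π^{-1}(V) = {70, 71, 72, 73} ∈ τ ✓.
Open sets in the quotient: τ_Q = {{}, {[70=72]}, {[71=73]}, {[70=72], [71=73]}} (4 elements).


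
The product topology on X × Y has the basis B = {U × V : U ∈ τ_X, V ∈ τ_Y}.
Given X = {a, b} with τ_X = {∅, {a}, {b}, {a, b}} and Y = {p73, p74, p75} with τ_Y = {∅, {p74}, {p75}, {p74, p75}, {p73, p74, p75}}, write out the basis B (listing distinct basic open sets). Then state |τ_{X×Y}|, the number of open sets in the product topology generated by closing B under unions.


Basis B = {∅ × ∅, {a} × {p74}, {a} × {p75}, {b} × {p74}, {b} × {p75}, {a} × {p74, p75}, {a, b} × {p74}, {a, b} × {p75}, {b} × {p74, p75}, {a} × {p73, p74, p75}, {b} × {p73, p74, p75}, {a, b} × {p74, p75}, {a, b} × {p73, p74, p75}}; |τ_{X×Y}| = 25.

Enumerate products U × V with U ∈ τ_X, V ∈ τ_Y (deduplicated):
  ∅ × ∅ = {} (∅)
  {a} × {p74} = {(a,p74)}
  {a} × {p75} = {(a,p75)}
  {b} × {p74} = {(b,p74)}
  {b} × {p75} = {(b,p75)}
  {a} × {p74, p75} = {(a,p74), (a,p75)}
  {a, b} × {p74} = {(a,p74), (b,p74)}
  {a, b} × {p75} = {(a,p75), (b,p75)}
  {b} × {p74, p75} = {(b,p74), (b,p75)}
  {a} × {p73, p74, p75} = {(a,p73), (a,p74), (a,p75)}
  {b} × {p73, p74, p75} = {(b,p73), (b,p74), (b,p75)}
  {a, b} × {p74, p75} = {(a,p74), (a,p75), (b,p74), (b,p75)}
  {a, b} × {p73, p74, p75} = {(a,p73), (a,p74), (a,p75), (b,p73), (b,p74), (b,p75)}
These 13 distinct sets form the basis B.
Close under arbitrary unions to get τ_{X×Y}; counting gives |τ_{X×Y}| = 25.


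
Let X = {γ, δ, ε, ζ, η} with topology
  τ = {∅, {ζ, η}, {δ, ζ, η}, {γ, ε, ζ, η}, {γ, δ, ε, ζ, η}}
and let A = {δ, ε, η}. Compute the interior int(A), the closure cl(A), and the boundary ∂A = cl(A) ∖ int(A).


int(A) = ∅, cl(A) = {γ, δ, ε, ζ, η}, ∂A = {γ, δ, ε, ζ, η}.

Closed sets in (X, τ) are complements of opens:
  closed(X, τ) = {∅, {δ}, {γ, ε}, {γ, δ, ε}, {γ, δ, ε, ζ, η}}.
int(A) = ⋃ {U ∈ τ : U ⊆ A}. Opens contained in A: ∅.
Taking the union of these: int(A) = ∅.
cl(A) = ⋂ {C closed : A ⊆ C}. Closed sets containing A: {γ, δ, ε, ζ, η}.
Intersecting these: cl(A) = {γ, δ, ε, ζ, η}.
∂A = cl(A) ∖ int(A) = {γ, δ, ε, ζ, η} ∖ ∅ = {γ, δ, ε, ζ, η}.


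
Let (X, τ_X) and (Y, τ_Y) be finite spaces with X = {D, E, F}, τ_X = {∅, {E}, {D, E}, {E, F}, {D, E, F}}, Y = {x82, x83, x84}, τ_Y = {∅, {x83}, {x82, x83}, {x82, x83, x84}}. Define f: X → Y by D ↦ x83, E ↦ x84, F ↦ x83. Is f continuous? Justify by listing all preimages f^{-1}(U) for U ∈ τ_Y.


f is NOT continuous.

Compute f^{-1}(U) for each U ∈ τ_Y:
  U = ∅: f^{-1}(U) = ∅ ∈ τ_X ✓.
  U = {x83}: f^{-1}(U) = {D, F} ∉ τ_X ✗.
  U = {x82, x83}: f^{-1}(U) = {D, F} ∉ τ_X ✗.
  U = {x82, x83, x84}: f^{-1}(U) = {D, E, F} ∈ τ_X ✓.
Found U = {x83} with f^{-1}(U) = {D, F} not in τ_X. Therefore f is NOT continuous.


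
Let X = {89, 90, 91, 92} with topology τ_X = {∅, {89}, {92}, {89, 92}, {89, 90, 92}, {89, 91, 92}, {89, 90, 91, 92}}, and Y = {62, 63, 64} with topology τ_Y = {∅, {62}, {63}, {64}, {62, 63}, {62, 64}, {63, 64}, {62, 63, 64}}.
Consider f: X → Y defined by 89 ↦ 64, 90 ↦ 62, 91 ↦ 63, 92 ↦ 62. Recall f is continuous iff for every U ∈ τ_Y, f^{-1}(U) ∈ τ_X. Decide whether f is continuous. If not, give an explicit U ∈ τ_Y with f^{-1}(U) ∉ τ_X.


f is NOT continuous.

Compute f^{-1}(U) for each U ∈ τ_Y:
  U = ∅: f^{-1}(U) = ∅ ∈ τ_X ✓.
  U = {62}: f^{-1}(U) = {90, 92} ∉ τ_X ✗.
  U = {63}: f^{-1}(U) = {91} ∉ τ_X ✗.
  U = {64}: f^{-1}(U) = {89} ∈ τ_X ✓.
  U = {62, 63}: f^{-1}(U) = {90, 91, 92} ∉ τ_X ✗.
  U = {62, 64}: f^{-1}(U) = {89, 90, 92} ∈ τ_X ✓.
  U = {63, 64}: f^{-1}(U) = {89, 91} ∉ τ_X ✗.
  U = {62, 63, 64}: f^{-1}(U) = {89, 90, 91, 92} ∈ τ_X ✓.
Found U = {62} with f^{-1}(U) = {90, 92} not in τ_X. Therefore f is NOT continuous.


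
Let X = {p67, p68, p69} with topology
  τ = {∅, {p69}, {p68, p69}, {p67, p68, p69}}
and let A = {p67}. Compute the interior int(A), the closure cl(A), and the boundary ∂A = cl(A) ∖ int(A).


int(A) = ∅, cl(A) = {p67}, ∂A = {p67}.

Closed sets in (X, τ) are complements of opens:
  closed(X, τ) = {∅, {p67}, {p67, p68}, {p67, p68, p69}}.
int(A) = ⋃ {U ∈ τ : U ⊆ A}. Opens contained in A: ∅.
Taking the union of these: int(A) = ∅.
cl(A) = ⋂ {C closed : A ⊆ C}. Closed sets containing A: {p67}, {p67, p68}, {p67, p68, p69}.
Intersecting these: cl(A) = {p67}.
∂A = cl(A) ∖ int(A) = {p67} ∖ ∅ = {p67}.


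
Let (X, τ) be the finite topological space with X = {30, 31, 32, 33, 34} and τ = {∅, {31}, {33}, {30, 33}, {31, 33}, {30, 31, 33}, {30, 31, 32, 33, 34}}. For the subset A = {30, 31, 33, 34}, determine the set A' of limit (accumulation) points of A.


A' = {30, 32, 34}

For each x ∈ X, list the open sets U ∈ τ with x ∈ U, then check whether U ∩ (A ∖ {x}) ≠ ∅ for every such U.
  x = 30: opens ∋ x are {30, 33}, {30, 31, 33}, {30, 31, 32, 33, 34}; each meets A ∖ {30}, so x IS a limit point.
  x = 31: open {31} ∋ x has {31} ∩ (A ∖ {31}) = ∅, so x is NOT a limit point.
  x = 32: opens ∋ x are {30, 31, 32, 33, 34}; each meets A ∖ {32}, so x IS a limit point.
  x = 33: open {33} ∋ x has {33} ∩ (A ∖ {33}) = ∅, so x is NOT a limit point.
  x = 34: opens ∋ x are {30, 31, 32, 33, 34}; each meets A ∖ {34}, so x IS a limit point.
Collecting: A' = {30, 32, 34}.


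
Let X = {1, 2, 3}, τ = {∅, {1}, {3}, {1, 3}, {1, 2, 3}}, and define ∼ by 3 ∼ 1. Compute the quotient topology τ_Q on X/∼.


X/∼ = {[1=3], [2]}; |τ_Q| = 3.

Equivalence classes: [1=3], [2].
Quotient map π: X → X/∼ sends 1 ↦ [1=3], 2 ↦ [2], 3 ↦ [1=3].
For each subset V ⊆ X/∼, compute π^{-1}(V) ⊆ X and check whether π^{-1}(V) ∈ τ. V is open in τ_Q iff π^{-1}(V) ∈ τ.
  V = {}: π^{-1}(V) = ∅ ∈ τ ✓.
  V = {[1=3]}: π^{-1}(V) = {1, 3} ∈ τ ✓.
  V = {[2]}: π^{-1}(V) = {2} ∉ τ ✗.
  V = {[1=3], [2]}: π^{-1}(V) = {1, 2, 3} ∈ τ ✓.
Open sets in the quotient: τ_Q = {{}, {[1=3]}, {[1=3], [2]}} (3 elements).


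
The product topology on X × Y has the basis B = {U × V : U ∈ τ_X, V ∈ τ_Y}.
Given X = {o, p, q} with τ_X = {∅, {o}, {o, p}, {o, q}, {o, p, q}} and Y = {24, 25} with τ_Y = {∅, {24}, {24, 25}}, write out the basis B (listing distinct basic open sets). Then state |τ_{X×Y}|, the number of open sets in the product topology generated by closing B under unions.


Basis B = {∅ × ∅, {o} × {24}, {o} × {24, 25}, {o, p} × {24}, {o, q} × {24}, {o, p, q} × {24}, {o, p} × {24, 25}, {o, q} × {24, 25}, {o, p, q} × {24, 25}}; |τ_{X×Y}| = 14.

Enumerate products U × V with U ∈ τ_X, V ∈ τ_Y (deduplicated):
  ∅ × ∅ = {} (∅)
  {o} × {24} = {(o,24)}
  {o} × {24, 25} = {(o,24), (o,25)}
  {o, p} × {24} = {(o,24), (p,24)}
  {o, q} × {24} = {(o,24), (q,24)}
  {o, p, q} × {24} = {(o,24), (p,24), (q,24)}
  {o, p} × {24, 25} = {(o,24), (o,25), (p,24), (p,25)}
  {o, q} × {24, 25} = {(o,24), (o,25), (q,24), (q,25)}
  {o, p, q} × {24, 25} = {(o,24), (o,25), (p,24), (p,25), (q,24), (q,25)}
These 9 distinct sets form the basis B.
Close under arbitrary unions to get τ_{X×Y}; counting gives |τ_{X×Y}| = 14.


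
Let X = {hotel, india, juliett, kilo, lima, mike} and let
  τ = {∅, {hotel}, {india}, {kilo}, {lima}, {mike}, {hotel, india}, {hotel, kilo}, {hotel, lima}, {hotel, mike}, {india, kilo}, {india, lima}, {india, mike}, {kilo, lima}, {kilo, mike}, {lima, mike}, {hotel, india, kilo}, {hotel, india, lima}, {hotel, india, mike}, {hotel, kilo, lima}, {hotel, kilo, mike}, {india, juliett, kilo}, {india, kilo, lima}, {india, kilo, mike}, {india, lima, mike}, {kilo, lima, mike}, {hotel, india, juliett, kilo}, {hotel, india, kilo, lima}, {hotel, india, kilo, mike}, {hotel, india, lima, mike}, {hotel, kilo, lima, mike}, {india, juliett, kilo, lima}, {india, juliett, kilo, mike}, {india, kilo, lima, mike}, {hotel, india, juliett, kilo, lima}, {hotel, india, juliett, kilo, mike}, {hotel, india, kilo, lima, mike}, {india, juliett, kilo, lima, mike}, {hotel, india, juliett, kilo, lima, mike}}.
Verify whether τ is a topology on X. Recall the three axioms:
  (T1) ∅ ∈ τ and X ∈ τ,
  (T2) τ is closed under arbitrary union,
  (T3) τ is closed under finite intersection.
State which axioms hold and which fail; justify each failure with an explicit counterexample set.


τ is NOT a topology on X.

Axiom (T1): ∅ ∈ τ? Yes; X ∈ τ? Yes.
Axiom (T2/T3): check pairwise unions and intersections of members of τ.
Counterexample for (T2): {hotel} ∪ {lima, mike} = {hotel, lima, mike} ∉ τ. Therefore τ is NOT a topology.


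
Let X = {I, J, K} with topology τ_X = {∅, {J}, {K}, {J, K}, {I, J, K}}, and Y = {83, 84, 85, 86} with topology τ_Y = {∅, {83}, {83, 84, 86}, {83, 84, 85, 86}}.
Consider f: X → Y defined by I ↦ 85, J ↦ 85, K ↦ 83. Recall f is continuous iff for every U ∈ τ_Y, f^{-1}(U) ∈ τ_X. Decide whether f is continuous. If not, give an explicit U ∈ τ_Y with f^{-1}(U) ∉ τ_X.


f IS continuous.

Compute f^{-1}(U) for each U ∈ τ_Y:
  U = ∅: f^{-1}(U) = ∅ ∈ τ_X ✓.
  U = {83}: f^{-1}(U) = {K} ∈ τ_X ✓.
  U = {83, 84, 86}: f^{-1}(U) = {K} ∈ τ_X ✓.
  U = {83, 84, 85, 86}: f^{-1}(U) = {I, J, K} ∈ τ_X ✓.
Every preimage lies in τ_X, so f IS continuous.


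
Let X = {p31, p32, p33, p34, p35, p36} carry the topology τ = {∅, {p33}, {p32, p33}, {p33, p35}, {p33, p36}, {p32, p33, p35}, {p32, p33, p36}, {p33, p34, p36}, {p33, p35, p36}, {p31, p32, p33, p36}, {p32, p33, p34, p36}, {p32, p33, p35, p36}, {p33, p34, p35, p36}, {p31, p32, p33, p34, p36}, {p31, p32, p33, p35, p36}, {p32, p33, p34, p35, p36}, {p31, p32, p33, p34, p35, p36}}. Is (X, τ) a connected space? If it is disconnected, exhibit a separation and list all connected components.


(X, τ) is connected.

Find clopen sets (U ∈ τ with X ∖ U ∈ τ):
  U = ∅, X ∖ U = {p31, p32, p33, p34, p35, p36} — both open, so U is clopen.
  U = {p31, p32, p33, p34, p35, p36}, X ∖ U = ∅ — both open, so U is clopen.
Only trivial clopens (∅ and X) exist, so (X, τ) is connected.
Compute connected components by grouping points that agree on all clopens:
  component: {p31, p32, p33, p34, p35, p36}


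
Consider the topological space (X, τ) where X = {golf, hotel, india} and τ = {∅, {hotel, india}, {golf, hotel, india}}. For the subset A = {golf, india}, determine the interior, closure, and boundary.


int(A) = ∅, cl(A) = {golf, hotel, india}, ∂A = {golf, hotel, india}.

Closed sets in (X, τ) are complements of opens:
  closed(X, τ) = {∅, {golf}, {golf, hotel, india}}.
int(A) = ⋃ {U ∈ τ : U ⊆ A}. Opens contained in A: ∅.
Taking the union of these: int(A) = ∅.
cl(A) = ⋂ {C closed : A ⊆ C}. Closed sets containing A: {golf, hotel, india}.
Intersecting these: cl(A) = {golf, hotel, india}.
∂A = cl(A) ∖ int(A) = {golf, hotel, india} ∖ ∅ = {golf, hotel, india}.


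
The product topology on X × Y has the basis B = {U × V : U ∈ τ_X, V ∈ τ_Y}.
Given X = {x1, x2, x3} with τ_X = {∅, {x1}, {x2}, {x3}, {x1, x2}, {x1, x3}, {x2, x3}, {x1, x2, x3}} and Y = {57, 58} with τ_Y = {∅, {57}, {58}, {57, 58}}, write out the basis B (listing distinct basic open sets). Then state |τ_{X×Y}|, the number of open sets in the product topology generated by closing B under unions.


Basis B = {∅ × ∅, {x1} × {57}, {x1} × {58}, {x2} × {57}, {x2} × {58}, {x3} × {57}, {x3} × {58}, {x1} × {57, 58}, {x1, x2} × {57}, {x1, x3} × {57}, {x1, x2} × {58}, {x1, x3} × {58}, {x2} × {57, 58}, {x2, x3} × {57}, {x2, x3} × {58}, {x3} × {57, 58}, {x1, x2, x3} × {57}, {x1, x2, x3} × {58}, {x1, x2} × {57, 58}, {x1, x3} × {57, 58}, {x2, x3} × {57, 58}, {x1, x2, x3} × {57, 58}}; |τ_{X×Y}| = 64.

Enumerate products U × V with U ∈ τ_X, V ∈ τ_Y (deduplicated):
  ∅ × ∅ = {} (∅)
  {x1} × {57} = {(x1,57)}
  {x1} × {58} = {(x1,58)}
  {x2} × {57} = {(x2,57)}
  {x2} × {58} = {(x2,58)}
  {x3} × {57} = {(x3,57)}
  {x3} × {58} = {(x3,58)}
  {x1} × {57, 58} = {(x1,57), (x1,58)}
  {x1, x2} × {57} = {(x1,57), (x2,57)}
  {x1, x3} × {57} = {(x1,57), (x3,57)}
  {x1, x2} × {58} = {(x1,58), (x2,58)}
  {x1, x3} × {58} = {(x1,58), (x3,58)}
  {x2} × {57, 58} = {(x2,57), (x2,58)}
  {x2, x3} × {57} = {(x2,57), (x3,57)}
  {x2, x3} × {58} = {(x2,58), (x3,58)}
  {x3} × {57, 58} = {(x3,57), (x3,58)}
  {x1, x2, x3} × {57} = {(x1,57), (x2,57), (x3,57)}
  {x1, x2, x3} × {58} = {(x1,58), (x2,58), (x3,58)}
  {x1, x2} × {57, 58} = {(x1,57), (x1,58), (x2,57), (x2,58)}
  {x1, x3} × {57, 58} = {(x1,57), (x1,58), (x3,57), (x3,58)}
  {x2, x3} × {57, 58} = {(x2,57), (x2,58), (x3,57), (x3,58)}
  {x1, x2, x3} × {57, 58} = {(x1,57), (x1,58), (x2,57), (x2,58), (x3,57), (x3,58)}
These 22 distinct sets form the basis B.
Close under arbitrary unions to get τ_{X×Y}; counting gives |τ_{X×Y}| = 64.


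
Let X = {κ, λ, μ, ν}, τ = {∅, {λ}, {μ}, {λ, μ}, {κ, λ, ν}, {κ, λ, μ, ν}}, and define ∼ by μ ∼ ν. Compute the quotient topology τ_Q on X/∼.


X/∼ = {[κ], [λ], [μ=ν]}; |τ_Q| = 3.

Equivalence classes: [κ], [λ], [μ=ν].
Quotient map π: X → X/∼ sends κ ↦ [κ], λ ↦ [λ], μ ↦ [μ=ν], ν ↦ [μ=ν].
For each subset V ⊆ X/∼, compute π^{-1}(V) ⊆ X and check whether π^{-1}(V) ∈ τ. V is open in τ_Q iff π^{-1}(V) ∈ τ.
  V = {}: π^{-1}(V) = ∅ ∈ τ ✓.
  V = {[κ]}: π^{-1}(V) = {κ} ∉ τ ✗.
  V = {[λ]}: π^{-1}(V) = {λ} ∈ τ ✓.
  V = {[κ], [λ]}: π^{-1}(V) = {κ, λ} ∉ τ ✗.
  V = {[μ=ν]}: π^{-1}(V) = {μ, ν} ∉ τ ✗.
  V = {[κ], [μ=ν]}: π^{-1}(V) = {κ, μ, ν} ∉ τ ✗.
  V = {[λ], [μ=ν]}: π^{-1}(V) = {λ, μ, ν} ∉ τ ✗.
  V = {[κ], [λ], [μ=ν]}: π^{-1}(V) = {κ, λ, μ, ν} ∈ τ ✓.
Open sets in the quotient: τ_Q = {{}, {[λ]}, {[κ], [λ], [μ=ν]}} (3 elements).


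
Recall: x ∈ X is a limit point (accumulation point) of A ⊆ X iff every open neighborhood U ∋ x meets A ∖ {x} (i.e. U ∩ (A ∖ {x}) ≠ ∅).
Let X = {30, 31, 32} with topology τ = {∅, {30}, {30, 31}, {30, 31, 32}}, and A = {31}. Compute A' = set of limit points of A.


A' = {32}

For each x ∈ X, list the open sets U ∈ τ with x ∈ U, then check whether U ∩ (A ∖ {x}) ≠ ∅ for every such U.
  x = 30: open {30} ∋ x has {30} ∩ (A ∖ {30}) = ∅, so x is NOT a limit point.
  x = 31: open {30, 31} ∋ x has {30, 31} ∩ (A ∖ {31}) = ∅, so x is NOT a limit point.
  x = 32: opens ∋ x are {30, 31, 32}; each meets A ∖ {32}, so x IS a limit point.
Collecting: A' = {32}.


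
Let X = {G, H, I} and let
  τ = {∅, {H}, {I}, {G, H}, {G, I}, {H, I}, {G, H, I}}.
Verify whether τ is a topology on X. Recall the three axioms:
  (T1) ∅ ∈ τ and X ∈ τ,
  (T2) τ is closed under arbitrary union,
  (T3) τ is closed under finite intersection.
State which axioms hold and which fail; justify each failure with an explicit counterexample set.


τ is NOT a topology on X.

Axiom (T1): ∅ ∈ τ? Yes; X ∈ τ? Yes.
Axiom (T2/T3): check pairwise unions and intersections of members of τ.
Counterexample for (T3): {G, H} ∩ {G, I} = {G} ∉ τ. Therefore τ is NOT a topology.


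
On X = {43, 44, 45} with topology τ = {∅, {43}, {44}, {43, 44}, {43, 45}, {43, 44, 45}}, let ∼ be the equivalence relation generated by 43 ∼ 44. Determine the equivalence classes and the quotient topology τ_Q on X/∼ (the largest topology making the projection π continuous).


X/∼ = {[43=44], [45]}; |τ_Q| = 3.

Equivalence classes: [43=44], [45].
Quotient map π: X → X/∼ sends 43 ↦ [43=44], 44 ↦ [43=44], 45 ↦ [45].
For each subset V ⊆ X/∼, compute π^{-1}(V) ⊆ X and check whether π^{-1}(V) ∈ τ. V is open in τ_Q iff π^{-1}(V) ∈ τ.
  V = {}: π^{-1}(V) = ∅ ∈ τ ✓.
  V = {[43=44]}: π^{-1}(V) = {43, 44} ∈ τ ✓.
  V = {[45]}: π^{-1}(V) = {45} ∉ τ ✗.
  V = {[43=44], [45]}: π^{-1}(V) = {43, 44, 45} ∈ τ ✓.
Open sets in the quotient: τ_Q = {{}, {[43=44]}, {[43=44], [45]}} (3 elements).


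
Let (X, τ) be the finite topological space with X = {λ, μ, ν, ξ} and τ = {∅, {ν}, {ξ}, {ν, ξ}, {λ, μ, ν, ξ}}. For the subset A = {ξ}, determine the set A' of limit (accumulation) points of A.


A' = {λ, μ}

For each x ∈ X, list the open sets U ∈ τ with x ∈ U, then check whether U ∩ (A ∖ {x}) ≠ ∅ for every such U.
  x = λ: opens ∋ x are {λ, μ, ν, ξ}; each meets A ∖ {λ}, so x IS a limit point.
  x = μ: opens ∋ x are {λ, μ, ν, ξ}; each meets A ∖ {μ}, so x IS a limit point.
  x = ν: open {ν} ∋ x has {ν} ∩ (A ∖ {ν}) = ∅, so x is NOT a limit point.
  x = ξ: open {ξ} ∋ x has {ξ} ∩ (A ∖ {ξ}) = ∅, so x is NOT a limit point.
Collecting: A' = {λ, μ}.


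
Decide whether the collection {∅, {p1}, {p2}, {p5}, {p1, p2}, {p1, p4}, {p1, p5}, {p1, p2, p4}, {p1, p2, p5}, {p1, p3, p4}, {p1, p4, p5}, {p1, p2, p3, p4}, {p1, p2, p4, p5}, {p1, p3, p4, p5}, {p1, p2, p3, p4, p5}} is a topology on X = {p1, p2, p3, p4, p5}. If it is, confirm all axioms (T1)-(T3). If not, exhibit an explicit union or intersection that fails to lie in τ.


τ is NOT a topology on X.

Axiom (T1): ∅ ∈ τ? Yes; X ∈ τ? Yes.
Axiom (T2/T3): check pairwise unions and intersections of members of τ.
Counterexample for (T2): {p2} ∪ {p5} = {p2, p5} ∉ τ. Therefore τ is NOT a topology.


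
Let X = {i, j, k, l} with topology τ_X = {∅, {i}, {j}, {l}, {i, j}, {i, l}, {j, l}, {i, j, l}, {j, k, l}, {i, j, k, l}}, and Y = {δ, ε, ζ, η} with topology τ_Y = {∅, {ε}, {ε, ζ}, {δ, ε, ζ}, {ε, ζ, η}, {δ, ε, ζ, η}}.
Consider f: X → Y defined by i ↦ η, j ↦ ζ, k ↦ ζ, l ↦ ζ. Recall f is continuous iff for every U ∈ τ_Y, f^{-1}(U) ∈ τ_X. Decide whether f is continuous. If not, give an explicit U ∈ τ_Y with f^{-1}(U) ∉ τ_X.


f IS continuous.

Compute f^{-1}(U) for each U ∈ τ_Y:
  U = ∅: f^{-1}(U) = ∅ ∈ τ_X ✓.
  U = {ε}: f^{-1}(U) = ∅ ∈ τ_X ✓.
  U = {ε, ζ}: f^{-1}(U) = {j, k, l} ∈ τ_X ✓.
  U = {δ, ε, ζ}: f^{-1}(U) = {j, k, l} ∈ τ_X ✓.
  U = {ε, ζ, η}: f^{-1}(U) = {i, j, k, l} ∈ τ_X ✓.
  U = {δ, ε, ζ, η}: f^{-1}(U) = {i, j, k, l} ∈ τ_X ✓.
Every preimage lies in τ_X, so f IS continuous.


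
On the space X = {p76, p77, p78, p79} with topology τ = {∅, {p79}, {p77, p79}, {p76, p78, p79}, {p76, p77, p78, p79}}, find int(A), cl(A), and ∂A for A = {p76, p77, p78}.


int(A) = ∅, cl(A) = {p76, p77, p78}, ∂A = {p76, p77, p78}.

Closed sets in (X, τ) are complements of opens:
  closed(X, τ) = {∅, {p77}, {p76, p78}, {p76, p77, p78}, {p76, p77, p78, p79}}.
int(A) = ⋃ {U ∈ τ : U ⊆ A}. Opens contained in A: ∅.
Taking the union of these: int(A) = ∅.
cl(A) = ⋂ {C closed : A ⊆ C}. Closed sets containing A: {p76, p77, p78}, {p76, p77, p78, p79}.
Intersecting these: cl(A) = {p76, p77, p78}.
∂A = cl(A) ∖ int(A) = {p76, p77, p78} ∖ ∅ = {p76, p77, p78}.


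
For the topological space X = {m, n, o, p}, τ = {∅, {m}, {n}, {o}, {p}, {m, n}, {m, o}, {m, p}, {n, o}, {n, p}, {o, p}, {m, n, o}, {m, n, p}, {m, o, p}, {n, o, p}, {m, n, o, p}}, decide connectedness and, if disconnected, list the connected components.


(X, τ) is disconnected; components = [{m}, {n}, {o}, {p}].

Find clopen sets (U ∈ τ with X ∖ U ∈ τ):
  U = ∅, X ∖ U = {m, n, o, p} — both open, so U is clopen.
  U = {m}, X ∖ U = {n, o, p} — both open, so U is clopen.
  U = {n}, X ∖ U = {m, o, p} — both open, so U is clopen.
  U = {o}, X ∖ U = {m, n, p} — both open, so U is clopen.
  U = {p}, X ∖ U = {m, n, o} — both open, so U is clopen.
  U = {m, n}, X ∖ U = {o, p} — both open, so U is clopen.
  U = {m, o}, X ∖ U = {n, p} — both open, so U is clopen.
  U = {m, p}, X ∖ U = {n, o} — both open, so U is clopen.
  U = {n, o}, X ∖ U = {m, p} — both open, so U is clopen.
  U = {n, p}, X ∖ U = {m, o} — both open, so U is clopen.
  U = {o, p}, X ∖ U = {m, n} — both open, so U is clopen.
  U = {m, n, o}, X ∖ U = {p} — both open, so U is clopen.
  U = {m, n, p}, X ∖ U = {o} — both open, so U is clopen.
  U = {m, o, p}, X ∖ U = {n} — both open, so U is clopen.
  U = {n, o, p}, X ∖ U = {m} — both open, so U is clopen.
  U = {m, n, o, p}, X ∖ U = ∅ — both open, so U is clopen.
Nontrivial clopen(s) exist: e.g. {m, n}. So (X, τ) is disconnected.
Compute connected components by grouping points that agree on all clopens:
  component: {m}
  component: {n}
  component: {o}
  component: {p}


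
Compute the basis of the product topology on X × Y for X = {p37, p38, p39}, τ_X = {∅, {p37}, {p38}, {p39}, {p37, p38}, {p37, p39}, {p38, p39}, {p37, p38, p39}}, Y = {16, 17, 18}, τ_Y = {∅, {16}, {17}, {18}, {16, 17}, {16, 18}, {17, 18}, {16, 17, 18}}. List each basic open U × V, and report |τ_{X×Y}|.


Basis B = {∅ × ∅, {p37} × {16}, {p37} × {17}, {p37} × {18}, {p38} × {16}, {p38} × {17}, {p38} × {18}, {p39} × {16}, {p39} × {17}, {p39} × {18}, {p37} × {16, 17}, {p37} × {16, 18}, {p37, p38} × {16}, {p37, p39} × {16}, {p37} × {17, 18}, {p37, p38} × {17}, {p37, p39} × {17}, {p37, p38} × {18}, {p37, p39} × {18}, {p38} × {16, 17}, {p38} × {16, 18}, {p38, p39} × {16}, {p38} × {17, 18}, {p38, p39} × {17}, {p38, p39} × {18}, {p39} × {16, 17}, {p39} × {16, 18}, {p39} × {17, 18}, {p37} × {16, 17, 18}, {p37, p38, p39} × {16}, {p37, p38, p39} × {17}, {p37, p38, p39} × {18}, {p38} × {16, 17, 18}, {p39} × {16, 17, 18}, {p37, p38} × {16, 17}, {p37, p39} × {16, 17}, {p37, p38} × {16, 18}, {p37, p39} × {16, 18}, {p37, p38} × {17, 18}, {p37, p39} × {17, 18}, {p38, p39} × {16, 17}, {p38, p39} × {16, 18}, {p38, p39} × {17, 18}, {p37, p38} × {16, 17, 18}, {p37, p39} × {16, 17, 18}, {p37, p38, p39} × {16, 17}, {p37, p38, p39} × {16, 18}, {p37, p38, p39} × {17, 18}, {p38, p39} × {16, 17, 18}, {p37, p38, p39} × {16, 17, 18}}; |τ_{X×Y}| = 512.

Enumerate products U × V with U ∈ τ_X, V ∈ τ_Y (deduplicated):
  ∅ × ∅ = {} (∅)
  {p37} × {16} = {(p37,16)}
  {p37} × {17} = {(p37,17)}
  {p37} × {18} = {(p37,18)}
  {p38} × {16} = {(p38,16)}
  {p38} × {17} = {(p38,17)}
  {p38} × {18} = {(p38,18)}
  {p39} × {16} = {(p39,16)}
  {p39} × {17} = {(p39,17)}
  {p39} × {18} = {(p39,18)}
  {p37} × {16, 17} = {(p37,16), (p37,17)}
  {p37} × {16, 18} = {(p37,16), (p37,18)}
  {p37, p38} × {16} = {(p37,16), (p38,16)}
  {p37, p39} × {16} = {(p37,16), (p39,16)}
  {p37} × {17, 18} = {(p37,17), (p37,18)}
  {p37, p38} × {17} = {(p37,17), (p38,17)}
  {p37, p39} × {17} = {(p37,17), (p39,17)}
  {p37, p38} × {18} = {(p37,18), (p38,18)}
  {p37, p39} × {18} = {(p37,18), (p39,18)}
  {p38} × {16, 17} = {(p38,16), (p38,17)}
  {p38} × {16, 18} = {(p38,16), (p38,18)}
  {p38, p39} × {16} = {(p38,16), (p39,16)}
  {p38} × {17, 18} = {(p38,17), (p38,18)}
  {p38, p39} × {17} = {(p38,17), (p39,17)}
  {p38, p39} × {18} = {(p38,18), (p39,18)}
  {p39} × {16, 17} = {(p39,16), (p39,17)}
  {p39} × {16, 18} = {(p39,16), (p39,18)}
  {p39} × {17, 18} = {(p39,17), (p39,18)}
  {p37} × {16, 17, 18} = {(p37,16), (p37,17), (p37,18)}
  {p37, p38, p39} × {16} = {(p37,16), (p38,16), (p39,16)}
  {p37, p38, p39} × {17} = {(p37,17), (p38,17), (p39,17)}
  {p37, p38, p39} × {18} = {(p37,18), (p38,18), (p39,18)}
  {p38} × {16, 17, 18} = {(p38,16), (p38,17), (p38,18)}
  {p39} × {16, 17, 18} = {(p39,16), (p39,17), (p39,18)}
  {p37, p38} × {16, 17} = {(p37,16), (p37,17), (p38,16), (p38,17)}
  {p37, p39} × {16, 17} = {(p37,16), (p37,17), (p39,16), (p39,17)}
  {p37, p38} × {16, 18} = {(p37,16), (p37,18), (p38,16), (p38,18)}
  {p37, p39} × {16, 18} = {(p37,16), (p37,18), (p39,16), (p39,18)}
  {p37, p38} × {17, 18} = {(p37,17), (p37,18), (p38,17), (p38,18)}
  {p37, p39} × {17, 18} = {(p37,17), (p37,18), (p39,17), (p39,18)}
  {p38, p39} × {16, 17} = {(p38,16), (p38,17), (p39,16), (p39,17)}
  {p38, p39} × {16, 18} = {(p38,16), (p38,18), (p39,16), (p39,18)}
  {p38, p39} × {17, 18} = {(p38,17), (p38,18), (p39,17), (p39,18)}
  {p37, p38} × {16, 17, 18} = {(p37,16), (p37,17), (p37,18), (p38,16), (p38,17), (p38,18)}
  {p37, p39} × {16, 17, 18} = {(p37,16), (p37,17), (p37,18), (p39,16), (p39,17), (p39,18)}
  {p37, p38, p39} × {16, 17} = {(p37,16), (p37,17), (p38,16), (p38,17), (p39,16), (p39,17)}
  {p37, p38, p39} × {16, 18} = {(p37,16), (p37,18), (p38,16), (p38,18), (p39,16), (p39,18)}
  {p37, p38, p39} × {17, 18} = {(p37,17), (p37,18), (p38,17), (p38,18), (p39,17), (p39,18)}
  {p38, p39} × {16, 17, 18} = {(p38,16), (p38,17), (p38,18), (p39,16), (p39,17), (p39,18)}
  {p37, p38, p39} × {16, 17, 18} = {(p37,16), (p37,17), (p37,18), (p38,16), (p38,17), (p38,18), (p39,16), (p39,17), (p39,18)}
These 50 distinct sets form the basis B.
Close under arbitrary unions to get τ_{X×Y}; counting gives |τ_{X×Y}| = 512.


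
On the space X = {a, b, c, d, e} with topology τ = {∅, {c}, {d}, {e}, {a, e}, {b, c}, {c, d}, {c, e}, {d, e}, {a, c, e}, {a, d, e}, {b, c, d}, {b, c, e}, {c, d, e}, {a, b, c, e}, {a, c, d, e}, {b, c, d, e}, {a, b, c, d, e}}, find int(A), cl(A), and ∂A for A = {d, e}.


int(A) = {d, e}, cl(A) = {a, d, e}, ∂A = {a}.

Closed sets in (X, τ) are complements of opens:
  closed(X, τ) = {∅, {a}, {b}, {d}, {a, b}, {a, d}, {a, e}, {b, c}, {b, d}, {a, b, c}, {a, b, d}, {a, b, e}, {a, d, e}, {b, c, d}, {a, b, c, d}, {a, b, c, e}, {a, b, d, e}, {a, b, c, d, e}}.
int(A) = ⋃ {U ∈ τ : U ⊆ A}. Opens contained in A: ∅, {d}, {e}, {d, e}.
Taking the union of these: int(A) = {d, e}.
cl(A) = ⋂ {C closed : A ⊆ C}. Closed sets containing A: {a, d, e}, {a, b, d, e}, {a, b, c, d, e}.
Intersecting these: cl(A) = {a, d, e}.
∂A = cl(A) ∖ int(A) = {a, d, e} ∖ {d, e} = {a}.


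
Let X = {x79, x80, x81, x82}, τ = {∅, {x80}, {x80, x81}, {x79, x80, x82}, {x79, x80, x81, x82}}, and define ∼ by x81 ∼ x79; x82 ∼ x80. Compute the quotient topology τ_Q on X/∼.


X/∼ = {[x79=x81], [x80=x82]}; |τ_Q| = 2.

Equivalence classes: [x79=x81], [x80=x82].
Quotient map π: X → X/∼ sends x79 ↦ [x79=x81], x80 ↦ [x80=x82], x81 ↦ [x79=x81], x82 ↦ [x80=x82].
For each subset V ⊆ X/∼, compute π^{-1}(V) ⊆ X and check whether π^{-1}(V) ∈ τ. V is open in τ_Q iff π^{-1}(V) ∈ τ.
  V = {}: π^{-1}(V) = ∅ ∈ τ ✓.
  V = {[x79=x81]}: π^{-1}(V) = {x79, x81} ∉ τ ✗.
  V = {[x80=x82]}: π^{-1}(V) = {x80, x82} ∉ τ ✗.
  V = {[x79=x81], [x80=x82]}: π^{-1}(V) = {x79, x80, x81, x82} ∈ τ ✓.
Open sets in the quotient: τ_Q = {{}, {[x79=x81], [x80=x82]}} (2 elements).


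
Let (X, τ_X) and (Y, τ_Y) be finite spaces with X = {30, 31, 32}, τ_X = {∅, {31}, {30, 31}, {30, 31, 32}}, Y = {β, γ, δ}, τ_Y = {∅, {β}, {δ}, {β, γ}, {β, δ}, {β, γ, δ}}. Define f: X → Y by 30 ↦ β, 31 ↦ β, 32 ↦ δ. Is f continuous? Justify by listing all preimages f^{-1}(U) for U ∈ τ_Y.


f is NOT continuous.

Compute f^{-1}(U) for each U ∈ τ_Y:
  U = ∅: f^{-1}(U) = ∅ ∈ τ_X ✓.
  U = {β}: f^{-1}(U) = {30, 31} ∈ τ_X ✓.
  U = {δ}: f^{-1}(U) = {32} ∉ τ_X ✗.
  U = {β, γ}: f^{-1}(U) = {30, 31} ∈ τ_X ✓.
  U = {β, δ}: f^{-1}(U) = {30, 31, 32} ∈ τ_X ✓.
  U = {β, γ, δ}: f^{-1}(U) = {30, 31, 32} ∈ τ_X ✓.
Found U = {δ} with f^{-1}(U) = {32} not in τ_X. Therefore f is NOT continuous.


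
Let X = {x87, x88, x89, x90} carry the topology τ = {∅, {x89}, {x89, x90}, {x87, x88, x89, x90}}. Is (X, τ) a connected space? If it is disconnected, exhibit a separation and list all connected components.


(X, τ) is connected.

Find clopen sets (U ∈ τ with X ∖ U ∈ τ):
  U = ∅, X ∖ U = {x87, x88, x89, x90} — both open, so U is clopen.
  U = {x87, x88, x89, x90}, X ∖ U = ∅ — both open, so U is clopen.
Only trivial clopens (∅ and X) exist, so (X, τ) is connected.
Compute connected components by grouping points that agree on all clopens:
  component: {x87, x88, x89, x90}


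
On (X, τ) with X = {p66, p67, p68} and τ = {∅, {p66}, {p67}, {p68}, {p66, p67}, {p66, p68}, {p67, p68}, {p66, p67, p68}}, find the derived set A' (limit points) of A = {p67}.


A' = ∅

For each x ∈ X, list the open sets U ∈ τ with x ∈ U, then check whether U ∩ (A ∖ {x}) ≠ ∅ for every such U.
  x = p66: open {p66} ∋ x has {p66} ∩ (A ∖ {p66}) = ∅, so x is NOT a limit point.
  x = p67: open {p67} ∋ x has {p67} ∩ (A ∖ {p67}) = ∅, so x is NOT a limit point.
  x = p68: open {p68} ∋ x has {p68} ∩ (A ∖ {p68}) = ∅, so x is NOT a limit point.
Collecting: A' = ∅.


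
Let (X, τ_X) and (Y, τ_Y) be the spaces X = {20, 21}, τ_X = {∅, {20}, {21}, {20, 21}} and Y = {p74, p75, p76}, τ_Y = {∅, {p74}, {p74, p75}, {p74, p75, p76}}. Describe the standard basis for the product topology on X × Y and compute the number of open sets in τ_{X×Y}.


Basis B = {∅ × ∅, {20} × {p74}, {21} × {p74}, {20} × {p74, p75}, {20, 21} × {p74}, {21} × {p74, p75}, {20} × {p74, p75, p76}, {21} × {p74, p75, p76}, {20, 21} × {p74, p75}, {20, 21} × {p74, p75, p76}}; |τ_{X×Y}| = 16.

Enumerate products U × V with U ∈ τ_X, V ∈ τ_Y (deduplicated):
  ∅ × ∅ = {} (∅)
  {20} × {p74} = {(20,p74)}
  {21} × {p74} = {(21,p74)}
  {20} × {p74, p75} = {(20,p74), (20,p75)}
  {20, 21} × {p74} = {(20,p74), (21,p74)}
  {21} × {p74, p75} = {(21,p74), (21,p75)}
  {20} × {p74, p75, p76} = {(20,p74), (20,p75), (20,p76)}
  {21} × {p74, p75, p76} = {(21,p74), (21,p75), (21,p76)}
  {20, 21} × {p74, p75} = {(20,p74), (20,p75), (21,p74), (21,p75)}
  {20, 21} × {p74, p75, p76} = {(20,p74), (20,p75), (20,p76), (21,p74), (21,p75), (21,p76)}
These 10 distinct sets form the basis B.
Close under arbitrary unions to get τ_{X×Y}; counting gives |τ_{X×Y}| = 16.


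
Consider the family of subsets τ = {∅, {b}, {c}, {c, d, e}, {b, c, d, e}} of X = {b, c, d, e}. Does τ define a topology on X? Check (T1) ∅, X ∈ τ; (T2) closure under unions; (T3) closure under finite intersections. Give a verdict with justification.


τ is NOT a topology on X.

Axiom (T1): ∅ ∈ τ? Yes; X ∈ τ? Yes.
Axiom (T2/T3): check pairwise unions and intersections of members of τ.
Counterexample for (T2): {b} ∪ {c} = {b, c} ∉ τ. Therefore τ is NOT a topology.


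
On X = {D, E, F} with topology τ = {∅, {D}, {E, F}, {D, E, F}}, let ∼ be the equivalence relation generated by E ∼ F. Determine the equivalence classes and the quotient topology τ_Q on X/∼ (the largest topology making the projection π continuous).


X/∼ = {[D], [E=F]}; |τ_Q| = 4.

Equivalence classes: [D], [E=F].
Quotient map π: X → X/∼ sends D ↦ [D], E ↦ [E=F], F ↦ [E=F].
For each subset V ⊆ X/∼, compute π^{-1}(V) ⊆ X and check whether π^{-1}(V) ∈ τ. V is open in τ_Q iff π^{-1}(V) ∈ τ.
  V = {}: π^{-1}(V) = ∅ ∈ τ ✓.
  V = {[D]}: π^{-1}(V) = {D} ∈ τ ✓.
  V = {[E=F]}: π^{-1}(V) = {E, F} ∈ τ ✓.
  V = {[D], [E=F]}: π^{-1}(V) = {D, E, F} ∈ τ ✓.
Open sets in the quotient: τ_Q = {{}, {[D]}, {[E=F]}, {[D], [E=F]}} (4 elements).


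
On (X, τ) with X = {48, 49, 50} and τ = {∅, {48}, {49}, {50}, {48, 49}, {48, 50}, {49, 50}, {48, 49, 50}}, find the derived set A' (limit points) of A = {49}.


A' = ∅

For each x ∈ X, list the open sets U ∈ τ with x ∈ U, then check whether U ∩ (A ∖ {x}) ≠ ∅ for every such U.
  x = 48: open {48} ∋ x has {48} ∩ (A ∖ {48}) = ∅, so x is NOT a limit point.
  x = 49: open {49} ∋ x has {49} ∩ (A ∖ {49}) = ∅, so x is NOT a limit point.
  x = 50: open {50} ∋ x has {50} ∩ (A ∖ {50}) = ∅, so x is NOT a limit point.
Collecting: A' = ∅.


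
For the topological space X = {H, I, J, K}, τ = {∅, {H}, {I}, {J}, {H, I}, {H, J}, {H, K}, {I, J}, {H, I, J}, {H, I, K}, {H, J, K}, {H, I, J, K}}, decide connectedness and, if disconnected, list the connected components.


(X, τ) is disconnected; components = [{I}, {J}, {H, K}].

Find clopen sets (U ∈ τ with X ∖ U ∈ τ):
  U = ∅, X ∖ U = {H, I, J, K} — both open, so U is clopen.
  U = {I}, X ∖ U = {H, J, K} — both open, so U is clopen.
  U = {J}, X ∖ U = {H, I, K} — both open, so U is clopen.
  U = {H, K}, X ∖ U = {I, J} — both open, so U is clopen.
  U = {I, J}, X ∖ U = {H, K} — both open, so U is clopen.
  U = {H, I, K}, X ∖ U = {J} — both open, so U is clopen.
  U = {H, J, K}, X ∖ U = {I} — both open, so U is clopen.
  U = {H, I, J, K}, X ∖ U = ∅ — both open, so U is clopen.
Nontrivial clopen(s) exist: e.g. {H, J, K}. So (X, τ) is disconnected.
Compute connected components by grouping points that agree on all clopens:
  component: {I}
  component: {J}
  component: {H, K}


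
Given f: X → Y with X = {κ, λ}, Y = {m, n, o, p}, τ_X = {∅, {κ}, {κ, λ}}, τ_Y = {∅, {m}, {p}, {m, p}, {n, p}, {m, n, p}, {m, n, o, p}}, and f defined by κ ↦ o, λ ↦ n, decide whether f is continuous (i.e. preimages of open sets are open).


f is NOT continuous.

Compute f^{-1}(U) for each U ∈ τ_Y:
  U = ∅: f^{-1}(U) = ∅ ∈ τ_X ✓.
  U = {m}: f^{-1}(U) = ∅ ∈ τ_X ✓.
  U = {p}: f^{-1}(U) = ∅ ∈ τ_X ✓.
  U = {m, p}: f^{-1}(U) = ∅ ∈ τ_X ✓.
  U = {n, p}: f^{-1}(U) = {λ} ∉ τ_X ✗.
  U = {m, n, p}: f^{-1}(U) = {λ} ∉ τ_X ✗.
  U = {m, n, o, p}: f^{-1}(U) = {κ, λ} ∈ τ_X ✓.
Found U = {n, p} with f^{-1}(U) = {λ} not in τ_X. Therefore f is NOT continuous.


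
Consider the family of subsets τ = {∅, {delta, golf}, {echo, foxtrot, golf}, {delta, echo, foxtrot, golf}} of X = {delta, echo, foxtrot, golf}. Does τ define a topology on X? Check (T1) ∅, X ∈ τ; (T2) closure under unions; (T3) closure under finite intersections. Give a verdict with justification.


τ is NOT a topology on X.

Axiom (T1): ∅ ∈ τ? Yes; X ∈ τ? Yes.
Axiom (T2/T3): check pairwise unions and intersections of members of τ.
Counterexample for (T3): {delta, golf} ∩ {echo, foxtrot, golf} = {golf} ∉ τ. Therefore τ is NOT a topology.


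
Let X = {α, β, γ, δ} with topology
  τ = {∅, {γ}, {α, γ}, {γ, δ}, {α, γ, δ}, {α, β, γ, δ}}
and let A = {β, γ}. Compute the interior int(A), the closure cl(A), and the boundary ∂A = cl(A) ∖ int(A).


int(A) = {γ}, cl(A) = {α, β, γ, δ}, ∂A = {α, β, δ}.

Closed sets in (X, τ) are complements of opens:
  closed(X, τ) = {∅, {β}, {α, β}, {β, δ}, {α, β, δ}, {α, β, γ, δ}}.
int(A) = ⋃ {U ∈ τ : U ⊆ A}. Opens contained in A: ∅, {γ}.
Taking the union of these: int(A) = {γ}.
cl(A) = ⋂ {C closed : A ⊆ C}. Closed sets containing A: {α, β, γ, δ}.
Intersecting these: cl(A) = {α, β, γ, δ}.
∂A = cl(A) ∖ int(A) = {α, β, γ, δ} ∖ {γ} = {α, β, δ}.


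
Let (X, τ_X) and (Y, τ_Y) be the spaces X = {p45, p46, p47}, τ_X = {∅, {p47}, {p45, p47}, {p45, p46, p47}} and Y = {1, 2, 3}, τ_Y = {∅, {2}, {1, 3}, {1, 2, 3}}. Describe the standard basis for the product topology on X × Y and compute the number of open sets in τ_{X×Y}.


Basis B = {∅ × ∅, {p47} × {2}, {p45, p47} × {2}, {p47} × {1, 3}, {p45, p46, p47} × {2}, {p47} × {1, 2, 3}, {p45, p47} × {1, 3}, {p45, p47} × {1, 2, 3}, {p45, p46, p47} × {1, 3}, {p45, p46, p47} × {1, 2, 3}}; |τ_{X×Y}| = 16.

Enumerate products U × V with U ∈ τ_X, V ∈ τ_Y (deduplicated):
  ∅ × ∅ = {} (∅)
  {p47} × {2} = {(p47,2)}
  {p45, p47} × {2} = {(p45,2), (p47,2)}
  {p47} × {1, 3} = {(p47,1), (p47,3)}
  {p45, p46, p47} × {2} = {(p45,2), (p46,2), (p47,2)}
  {p47} × {1, 2, 3} = {(p47,1), (p47,2), (p47,3)}
  {p45, p47} × {1, 3} = {(p45,1), (p45,3), (p47,1), (p47,3)}
  {p45, p47} × {1, 2, 3} = {(p45,1), (p45,2), (p45,3), (p47,1), (p47,2), (p47,3)}
  {p45, p46, p47} × {1, 3} = {(p45,1), (p45,3), (p46,1), (p46,3), (p47,1), (p47,3)}
  {p45, p46, p47} × {1, 2, 3} = {(p45,1), (p45,2), (p45,3), (p46,1), (p46,2), (p46,3), (p47,1), (p47,2), (p47,3)}
These 10 distinct sets form the basis B.
Close under arbitrary unions to get τ_{X×Y}; counting gives |τ_{X×Y}| = 16.


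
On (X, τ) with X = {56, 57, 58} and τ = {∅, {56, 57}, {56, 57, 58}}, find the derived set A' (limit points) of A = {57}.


A' = {56, 58}

For each x ∈ X, list the open sets U ∈ τ with x ∈ U, then check whether U ∩ (A ∖ {x}) ≠ ∅ for every such U.
  x = 56: opens ∋ x are {56, 57}, {56, 57, 58}; each meets A ∖ {56}, so x IS a limit point.
  x = 57: open {56, 57} ∋ x has {56, 57} ∩ (A ∖ {57}) = ∅, so x is NOT a limit point.
  x = 58: opens ∋ x are {56, 57, 58}; each meets A ∖ {58}, so x IS a limit point.
Collecting: A' = {56, 58}.


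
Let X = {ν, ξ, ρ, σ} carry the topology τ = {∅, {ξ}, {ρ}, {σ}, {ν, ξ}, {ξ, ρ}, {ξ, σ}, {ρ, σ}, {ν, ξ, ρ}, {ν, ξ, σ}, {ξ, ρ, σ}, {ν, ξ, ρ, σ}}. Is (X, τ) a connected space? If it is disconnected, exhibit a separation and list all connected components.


(X, τ) is disconnected; components = [{ρ}, {σ}, {ν, ξ}].

Find clopen sets (U ∈ τ with X ∖ U ∈ τ):
  U = ∅, X ∖ U = {ν, ξ, ρ, σ} — both open, so U is clopen.
  U = {ρ}, X ∖ U = {ν, ξ, σ} — both open, so U is clopen.
  U = {σ}, X ∖ U = {ν, ξ, ρ} — both open, so U is clopen.
  U = {ν, ξ}, X ∖ U = {ρ, σ} — both open, so U is clopen.
  U = {ρ, σ}, X ∖ U = {ν, ξ} — both open, so U is clopen.
  U = {ν, ξ, ρ}, X ∖ U = {σ} — both open, so U is clopen.
  U = {ν, ξ, σ}, X ∖ U = {ρ} — both open, so U is clopen.
  U = {ν, ξ, ρ, σ}, X ∖ U = ∅ — both open, so U is clopen.
Nontrivial clopen(s) exist: e.g. {ν, ξ}. So (X, τ) is disconnected.
Compute connected components by grouping points that agree on all clopens:
  component: {ρ}
  component: {σ}
  component: {ν, ξ}
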